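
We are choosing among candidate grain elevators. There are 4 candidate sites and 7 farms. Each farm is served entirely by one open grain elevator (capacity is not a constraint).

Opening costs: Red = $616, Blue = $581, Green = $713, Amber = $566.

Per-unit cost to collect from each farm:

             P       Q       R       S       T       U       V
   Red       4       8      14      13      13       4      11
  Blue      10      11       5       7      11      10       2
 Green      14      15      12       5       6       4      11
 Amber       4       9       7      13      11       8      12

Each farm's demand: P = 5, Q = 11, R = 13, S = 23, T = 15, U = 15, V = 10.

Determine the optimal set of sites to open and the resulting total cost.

Open Blue only; minimum total cost 1313.

For any fixed open set, each farm goes to its cheapest open site; total = fixed + service.
{Blue}: P→Blue 10·5=50, Q→Blue 11·11=121, R→Blue 5·13=65, S→Blue 7·23=161, T→Blue 11·15=165, U→Blue 10·15=150, V→Blue 2·10=20. Service 732; fixed 581; total 1313.
{Green}: service 766 + fixed 713 = 1479
{Amber}: service 914 + fixed 566 = 1480
{Red, Blue, Green, Amber}: service 458 + fixed 2476 = 2934
No other subset beats 1313.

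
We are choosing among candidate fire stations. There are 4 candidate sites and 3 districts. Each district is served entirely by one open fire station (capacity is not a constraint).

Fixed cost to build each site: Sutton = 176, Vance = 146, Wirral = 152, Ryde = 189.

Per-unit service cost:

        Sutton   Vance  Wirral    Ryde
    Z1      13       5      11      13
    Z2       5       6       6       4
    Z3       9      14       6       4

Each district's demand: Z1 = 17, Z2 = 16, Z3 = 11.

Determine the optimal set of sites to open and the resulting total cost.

For any fixed open set, each district goes to its cheapest open site; total = fixed + service.
{Vance}: Z1→Vance 5·17=85, Z2→Vance 6·16=96, Z3→Vance 14·11=154. Service 335; fixed 146; total 481.
{Wirral}: Z1→Wirral 11·17=187, Z2→Wirral 6·16=96, Z3→Wirral 6·11=66. Service 349; fixed 152; total 501.
{Ryde}: service 329 + fixed 189 = 518
{Sutton, Vance, Wirral, Ryde}: service 193 + fixed 663 = 856
No other subset beats 481.

Open Vance only; minimum total cost 481.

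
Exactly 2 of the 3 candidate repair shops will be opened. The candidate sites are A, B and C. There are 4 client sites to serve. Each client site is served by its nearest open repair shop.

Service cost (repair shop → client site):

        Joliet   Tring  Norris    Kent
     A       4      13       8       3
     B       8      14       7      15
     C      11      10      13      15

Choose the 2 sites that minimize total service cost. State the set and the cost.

With exactly 2 open, each client site uses its cheapest among the chosen.
{A, C}: Joliet→A 4, Tring→C 10, Norris→A 8, Kent→A 3. Service cost 25.
{A, B}: service cost 27
{B, C}: service cost 40
Among all 3 size-2 choices, {A, C} is lowest.

Choose A and C; total service cost 25.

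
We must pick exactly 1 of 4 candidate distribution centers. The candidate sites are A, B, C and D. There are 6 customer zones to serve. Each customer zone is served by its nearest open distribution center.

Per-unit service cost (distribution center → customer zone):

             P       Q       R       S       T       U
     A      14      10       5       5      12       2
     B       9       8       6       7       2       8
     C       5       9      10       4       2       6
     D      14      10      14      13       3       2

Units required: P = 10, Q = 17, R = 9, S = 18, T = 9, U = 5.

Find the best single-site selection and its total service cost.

With exactly 1 open, each customer zone uses its cheapest among the chosen.
{C}: P→C 5·10=50, Q→C 9·17=153, R→C 10·9=90, S→C 4·18=72, T→C 2·9=18, U→C 6·5=30. Service cost 413.
{B}: service cost 464
{A}: service cost 563
Among all 4 size-1 choices, {C} is lowest.

Choose C only; total service cost 413.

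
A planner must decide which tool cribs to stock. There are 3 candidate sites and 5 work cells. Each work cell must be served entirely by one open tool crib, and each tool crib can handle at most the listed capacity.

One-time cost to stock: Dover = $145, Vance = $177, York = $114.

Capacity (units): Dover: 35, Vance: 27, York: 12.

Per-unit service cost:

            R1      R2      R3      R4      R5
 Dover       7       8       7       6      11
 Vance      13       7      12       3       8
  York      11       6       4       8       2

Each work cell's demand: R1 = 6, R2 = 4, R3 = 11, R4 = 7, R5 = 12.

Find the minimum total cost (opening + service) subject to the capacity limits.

Open {Dover, York}: R1→Dover 7·6=42, R2→Dover 8·4=32, R3→Dover 7·11=77, R4→Dover 6·7=42, R5→York 2·12=24.
Loads: Dover carries 28/35, York carries 12/12. Service 217; fixed 259; total 476.
Next best feasible plan costs 551.

Minimum total cost: 476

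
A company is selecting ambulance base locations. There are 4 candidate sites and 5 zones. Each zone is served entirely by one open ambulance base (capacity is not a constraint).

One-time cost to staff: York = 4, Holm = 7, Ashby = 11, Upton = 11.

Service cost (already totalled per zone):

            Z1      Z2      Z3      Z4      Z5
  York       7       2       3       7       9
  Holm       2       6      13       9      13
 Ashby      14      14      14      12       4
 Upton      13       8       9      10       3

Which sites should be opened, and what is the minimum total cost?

Open York only; minimum total cost 32.

For any fixed open set, each zone goes to its cheapest open site; total = fixed + service.
{York}: Z1→York 7, Z2→York 2, Z3→York 3, Z4→York 7, Z5→York 9. Service 28; fixed 4; total 32.
{York, Holm}: service 23 + fixed 11 = 34
{York, Upton}: service 22 + fixed 15 = 37
{York, Holm, Ashby, Upton}: Z1→Holm 2, Z2→York 2, Z3→York 3, Z4→York 7, Z5→Upton 3. Service 17; fixed 33; total 50.
No other subset beats 32.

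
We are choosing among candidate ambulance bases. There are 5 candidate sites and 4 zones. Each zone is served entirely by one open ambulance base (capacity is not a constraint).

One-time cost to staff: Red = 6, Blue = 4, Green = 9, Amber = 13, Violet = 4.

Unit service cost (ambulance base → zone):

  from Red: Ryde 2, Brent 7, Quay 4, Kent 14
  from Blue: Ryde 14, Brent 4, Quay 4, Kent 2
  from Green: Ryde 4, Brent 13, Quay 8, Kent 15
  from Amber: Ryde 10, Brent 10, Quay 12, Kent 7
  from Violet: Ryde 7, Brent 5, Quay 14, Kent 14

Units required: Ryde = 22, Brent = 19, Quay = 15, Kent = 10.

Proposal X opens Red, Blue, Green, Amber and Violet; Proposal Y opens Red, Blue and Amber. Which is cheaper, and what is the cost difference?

Proposal Y is cheaper by 13.

Proposal X: {Red, Blue, Green, Amber, Violet}: Ryde→Red 2·22=44, Brent→Blue 4·19=76, Quay→Red 4·15=60, Kent→Blue 2·10=20. Service 200; fixed 36; total 236.
Proposal Y: {Red, Blue, Amber}: Ryde→Red 2·22=44, Brent→Blue 4·19=76, Quay→Red 4·15=60, Kent→Blue 2·10=20. Service 200; fixed 23; total 223.
Difference: |236 − 223| = 13.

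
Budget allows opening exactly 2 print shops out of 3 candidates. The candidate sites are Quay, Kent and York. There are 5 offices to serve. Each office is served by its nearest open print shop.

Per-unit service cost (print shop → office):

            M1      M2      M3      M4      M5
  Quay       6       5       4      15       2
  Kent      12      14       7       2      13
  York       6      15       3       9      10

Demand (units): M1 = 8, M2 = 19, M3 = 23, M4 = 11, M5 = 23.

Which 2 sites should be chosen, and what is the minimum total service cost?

Choose Quay and Kent; total service cost 303.

With exactly 2 open, each office uses its cheapest among the chosen.
{Quay, Kent}: M1→Quay 6·8=48, M2→Quay 5·19=95, M3→Quay 4·23=92, M4→Kent 2·11=22, M5→Quay 2·23=46. Service cost 303.
{Quay, York}: service cost 357
{Kent, York}: service cost 635
Among all 3 size-2 choices, {Quay, Kent} is lowest.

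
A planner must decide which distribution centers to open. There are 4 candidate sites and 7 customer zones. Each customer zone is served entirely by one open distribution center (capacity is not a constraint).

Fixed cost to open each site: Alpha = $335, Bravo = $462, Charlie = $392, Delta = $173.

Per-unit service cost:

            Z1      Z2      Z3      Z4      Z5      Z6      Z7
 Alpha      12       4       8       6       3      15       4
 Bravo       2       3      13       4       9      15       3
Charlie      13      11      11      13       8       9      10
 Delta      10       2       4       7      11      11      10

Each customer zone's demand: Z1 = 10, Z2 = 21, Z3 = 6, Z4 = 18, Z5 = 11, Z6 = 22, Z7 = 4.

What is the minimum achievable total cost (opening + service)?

Minimum total cost: 868

For any fixed open set, each customer zone goes to its cheapest open site; total = fixed + service.
{Delta}: Z1→Delta 10·10=100, Z2→Delta 2·21=42, Z3→Delta 4·6=24, Z4→Delta 7·18=126, Z5→Delta 11·11=121, Z6→Delta 11·22=242, Z7→Delta 10·4=40. Service 695; fixed 173; total 868.
{Alpha, Delta}: service 565 + fixed 508 = 1073
{Alpha}: Z1→Alpha 12·10=120, Z2→Alpha 4·21=84, Z3→Alpha 8·6=48, Z4→Alpha 6·18=108, Z5→Alpha 3·11=33, Z6→Alpha 15·22=330, Z7→Alpha 4·4=16. Service 739; fixed 335; total 1074.
{Alpha, Bravo, Charlie, Delta}: Z1→Bravo 2·10=20, Z2→Delta 2·21=42, Z3→Delta 4·6=24, Z4→Bravo 4·18=72, Z5→Alpha 3·11=33, Z6→Charlie 9·22=198, Z7→Bravo 3·4=12. Service 401; fixed 1362; total 1763.
(All 15 nonempty subsets were checked; Delta only is lowest.)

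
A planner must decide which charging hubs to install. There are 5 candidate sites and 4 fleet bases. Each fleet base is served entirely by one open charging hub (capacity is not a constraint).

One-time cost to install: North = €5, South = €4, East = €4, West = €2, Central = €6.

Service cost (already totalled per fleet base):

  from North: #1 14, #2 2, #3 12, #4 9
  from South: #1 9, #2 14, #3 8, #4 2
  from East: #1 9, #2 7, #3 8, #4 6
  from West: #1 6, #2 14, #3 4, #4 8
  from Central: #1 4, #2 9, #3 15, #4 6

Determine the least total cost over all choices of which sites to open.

For any fixed open set, each fleet base goes to its cheapest open site; total = fixed + service.
{North, South, West}: #1→West 6, #2→North 2, #3→West 4, #4→South 2. Service 14; fixed 11; total 25.
{North, West}: #1→West 6, #2→North 2, #3→West 4, #4→West 8. Service 20; fixed 7; total 27.
{North, South, East, West}: service 14 + fixed 15 = 29
{North, South, East, West, Central}: service 12 + fixed 21 = 33
No other subset beats 25.

Minimum total cost: 25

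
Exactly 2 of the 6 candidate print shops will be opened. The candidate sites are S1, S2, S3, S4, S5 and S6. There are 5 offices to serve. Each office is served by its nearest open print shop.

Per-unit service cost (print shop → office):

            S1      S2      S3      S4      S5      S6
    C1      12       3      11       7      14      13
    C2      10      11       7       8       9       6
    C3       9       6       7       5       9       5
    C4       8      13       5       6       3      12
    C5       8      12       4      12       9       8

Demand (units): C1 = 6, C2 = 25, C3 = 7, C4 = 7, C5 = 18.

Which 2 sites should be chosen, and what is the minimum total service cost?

With exactly 2 open, each office uses its cheapest among the chosen.
{S2, S3}: C1→S2 3·6=18, C2→S3 7·25=175, C3→S2 6·7=42, C4→S3 5·7=35, C5→S3 4·18=72. Service cost 342.
{S3, S6}: service cost 358
{S3, S4}: service cost 359
Among all 15 size-2 choices, {S2, S3} is lowest.

Choose S2 and S3; total service cost 342.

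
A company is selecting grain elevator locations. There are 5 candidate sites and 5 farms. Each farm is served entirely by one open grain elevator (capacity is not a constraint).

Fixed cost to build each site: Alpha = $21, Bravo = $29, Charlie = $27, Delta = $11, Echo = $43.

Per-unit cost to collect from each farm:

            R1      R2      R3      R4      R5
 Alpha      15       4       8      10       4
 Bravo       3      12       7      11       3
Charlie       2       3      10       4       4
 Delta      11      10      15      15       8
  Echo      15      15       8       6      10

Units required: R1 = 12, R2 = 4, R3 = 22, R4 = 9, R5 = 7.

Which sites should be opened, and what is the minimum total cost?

For any fixed open set, each farm goes to its cheapest open site; total = fixed + service.
{Bravo, Charlie}: R1→Charlie 2·12=24, R2→Charlie 3·4=12, R3→Bravo 7·22=154, R4→Charlie 4·9=36, R5→Bravo 3·7=21. Service 247; fixed 56; total 303.
{Bravo, Charlie, Delta}: R1→Charlie 2·12=24, R2→Charlie 3·4=12, R3→Bravo 7·22=154, R4→Charlie 4·9=36, R5→Bravo 3·7=21. Service 247; fixed 67; total 314.
{Alpha, Bravo, Charlie}: service 247 + fixed 77 = 324
{Alpha, Bravo, Charlie, Delta, Echo}: R1→Charlie 2·12=24, R2→Charlie 3·4=12, R3→Bravo 7·22=154, R4→Charlie 4·9=36, R5→Bravo 3·7=21. Service 247; fixed 131; total 378.
No other subset beats 303.

Open Bravo and Charlie; minimum total cost 303.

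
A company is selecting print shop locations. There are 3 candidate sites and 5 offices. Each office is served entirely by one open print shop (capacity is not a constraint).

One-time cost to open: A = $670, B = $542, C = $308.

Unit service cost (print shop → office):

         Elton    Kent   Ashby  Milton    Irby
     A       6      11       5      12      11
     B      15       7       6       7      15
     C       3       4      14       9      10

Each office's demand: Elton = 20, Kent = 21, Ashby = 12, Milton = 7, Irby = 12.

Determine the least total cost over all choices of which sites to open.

For any fixed open set, each office goes to its cheapest open site; total = fixed + service.
{C}: Elton→C 3·20=60, Kent→C 4·21=84, Ashby→C 14·12=168, Milton→C 9·7=63, Irby→C 10·12=120. Service 495; fixed 308; total 803.
{B, C}: Elton→C 3·20=60, Kent→C 4·21=84, Ashby→B 6·12=72, Milton→B 7·7=49, Irby→C 10·12=120. Service 385; fixed 850; total 1235.
{B}: Elton→B 15·20=300, Kent→B 7·21=147, Ashby→B 6·12=72, Milton→B 7·7=49, Irby→B 15·12=180. Service 748; fixed 542; total 1290.
{A, B, C}: service 373 + fixed 1520 = 1893
No other subset beats 803.

Minimum total cost: 803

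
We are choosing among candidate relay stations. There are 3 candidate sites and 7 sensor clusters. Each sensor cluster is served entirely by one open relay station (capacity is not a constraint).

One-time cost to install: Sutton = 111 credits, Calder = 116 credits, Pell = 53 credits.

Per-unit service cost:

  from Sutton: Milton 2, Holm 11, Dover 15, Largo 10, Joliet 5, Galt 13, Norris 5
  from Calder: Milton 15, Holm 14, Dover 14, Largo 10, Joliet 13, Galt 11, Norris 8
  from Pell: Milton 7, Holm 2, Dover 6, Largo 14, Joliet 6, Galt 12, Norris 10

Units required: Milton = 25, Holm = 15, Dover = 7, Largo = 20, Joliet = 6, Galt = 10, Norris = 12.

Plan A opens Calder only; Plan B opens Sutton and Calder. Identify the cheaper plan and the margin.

Plan B is cheaper by 343.

Plan A: {Calder}: Milton→Calder 15·25=375, Holm→Calder 14·15=210, Dover→Calder 14·7=98, Largo→Calder 10·20=200, Joliet→Calder 13·6=78, Galt→Calder 11·10=110, Norris→Calder 8·12=96. Service 1167; fixed 116; total 1283.
Plan B: {Sutton, Calder}: Milton→Sutton 2·25=50, Holm→Sutton 11·15=165, Dover→Calder 14·7=98, Largo→Sutton 10·20=200, Joliet→Sutton 5·6=30, Galt→Calder 11·10=110, Norris→Sutton 5·12=60. Service 713; fixed 227; total 940.
Difference: |1283 − 940| = 343.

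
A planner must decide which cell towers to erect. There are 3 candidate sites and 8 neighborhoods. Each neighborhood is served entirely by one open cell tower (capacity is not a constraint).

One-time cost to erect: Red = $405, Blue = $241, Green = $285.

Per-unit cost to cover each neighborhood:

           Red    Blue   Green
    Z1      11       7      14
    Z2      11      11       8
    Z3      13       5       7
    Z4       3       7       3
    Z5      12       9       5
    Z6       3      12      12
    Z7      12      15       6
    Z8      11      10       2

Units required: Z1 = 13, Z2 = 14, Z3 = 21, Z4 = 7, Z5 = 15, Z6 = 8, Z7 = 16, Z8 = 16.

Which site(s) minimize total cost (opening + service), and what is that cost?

Open Green only; minimum total cost 1046.

For any fixed open set, each neighborhood goes to its cheapest open site; total = fixed + service.
{Green}: Z1→Green 14·13=182, Z2→Green 8·14=112, Z3→Green 7·21=147, Z4→Green 3·7=21, Z5→Green 5·15=75, Z6→Green 12·8=96, Z7→Green 6·16=96, Z8→Green 2·16=32. Service 761; fixed 285; total 1046.
{Blue, Green}: service 628 + fixed 526 = 1154
{Blue}: service 1030 + fixed 241 = 1271
{Red, Blue, Green}: Z1→Blue 7·13=91, Z2→Green 8·14=112, Z3→Blue 5·21=105, Z4→Red 3·7=21, Z5→Green 5·15=75, Z6→Red 3·8=24, Z7→Green 6·16=96, Z8→Green 2·16=32. Service 556; fixed 931; total 1487.
No other subset beats 1046.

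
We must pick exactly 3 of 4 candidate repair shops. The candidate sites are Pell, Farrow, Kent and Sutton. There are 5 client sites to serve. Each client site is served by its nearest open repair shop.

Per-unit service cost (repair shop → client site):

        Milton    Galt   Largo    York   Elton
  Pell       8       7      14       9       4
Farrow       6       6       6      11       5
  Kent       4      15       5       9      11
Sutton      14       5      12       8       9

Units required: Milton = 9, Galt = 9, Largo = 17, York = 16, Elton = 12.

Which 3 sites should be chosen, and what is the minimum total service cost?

Choose Pell, Kent and Sutton; total service cost 342.

With exactly 3 open, each client site uses its cheapest among the chosen.
{Pell, Kent, Sutton}: Milton→Kent 4·9=36, Galt→Sutton 5·9=45, Largo→Kent 5·17=85, York→Sutton 8·16=128, Elton→Pell 4·12=48. Service cost 342.
{Farrow, Kent, Sutton}: service cost 354
{Pell, Farrow, Kent}: service cost 367
Among all 4 size-3 choices, {Pell, Kent, Sutton} is lowest.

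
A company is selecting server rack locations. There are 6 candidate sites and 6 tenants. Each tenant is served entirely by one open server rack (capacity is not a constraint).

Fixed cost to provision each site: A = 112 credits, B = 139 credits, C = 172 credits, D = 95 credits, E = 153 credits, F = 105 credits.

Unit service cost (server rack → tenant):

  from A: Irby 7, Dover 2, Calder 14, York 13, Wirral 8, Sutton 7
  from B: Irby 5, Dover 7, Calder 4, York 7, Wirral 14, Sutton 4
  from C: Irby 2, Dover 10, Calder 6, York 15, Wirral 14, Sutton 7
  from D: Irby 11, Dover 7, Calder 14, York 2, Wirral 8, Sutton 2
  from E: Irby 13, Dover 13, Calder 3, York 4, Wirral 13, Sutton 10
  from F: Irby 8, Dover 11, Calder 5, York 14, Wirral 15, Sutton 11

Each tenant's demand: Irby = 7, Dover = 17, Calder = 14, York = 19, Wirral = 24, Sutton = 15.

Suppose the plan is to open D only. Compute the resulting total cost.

Total cost: 747

Each tenant is assigned to its cheapest site among the open ones.
{D}: Irby→D 11·7=77, Dover→D 7·17=119, Calder→D 14·14=196, York→D 2·19=38, Wirral→D 8·24=192, Sutton→D 2·15=30. Service 652; fixed 95; total 747.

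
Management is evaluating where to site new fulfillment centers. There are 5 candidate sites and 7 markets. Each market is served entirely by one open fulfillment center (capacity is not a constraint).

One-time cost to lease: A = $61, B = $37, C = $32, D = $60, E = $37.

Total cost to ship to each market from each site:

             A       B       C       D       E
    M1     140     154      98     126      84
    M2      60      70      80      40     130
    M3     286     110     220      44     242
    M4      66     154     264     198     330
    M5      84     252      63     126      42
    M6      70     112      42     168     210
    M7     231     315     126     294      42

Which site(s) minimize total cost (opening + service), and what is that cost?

Open A, D and E; minimum total cost 546.

For any fixed open set, each market goes to its cheapest open site; total = fixed + service.
{A, D, E}: M1→E 84, M2→D 40, M3→D 44, M4→A 66, M5→E 42, M6→A 70, M7→E 42. Service 388; fixed 158; total 546.
{A, C, D, E}: M1→E 84, M2→D 40, M3→D 44, M4→A 66, M5→E 42, M6→C 42, M7→E 42. Service 360; fixed 190; total 550.
{A, B, D, E}: service 388 + fixed 195 = 583
{A, B, C, D, E}: M1→E 84, M2→D 40, M3→D 44, M4→A 66, M5→E 42, M6→C 42, M7→E 42. Service 360; fixed 227; total 587.
No other subset beats 546.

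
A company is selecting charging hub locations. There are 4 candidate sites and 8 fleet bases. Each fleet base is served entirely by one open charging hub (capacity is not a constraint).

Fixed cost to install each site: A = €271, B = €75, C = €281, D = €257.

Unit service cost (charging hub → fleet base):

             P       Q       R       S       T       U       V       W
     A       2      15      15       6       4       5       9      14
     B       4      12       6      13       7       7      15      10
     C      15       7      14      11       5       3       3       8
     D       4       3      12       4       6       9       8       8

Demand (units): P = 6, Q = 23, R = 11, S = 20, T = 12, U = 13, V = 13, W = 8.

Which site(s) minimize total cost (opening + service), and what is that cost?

Open B and D; minimum total cost 902.

For any fixed open set, each fleet base goes to its cheapest open site; total = fixed + service.
{B, D}: P→B 4·6=24, Q→D 3·23=69, R→B 6·11=66, S→D 4·20=80, T→D 6·12=72, U→B 7·13=91, V→D 8·13=104, W→D 8·8=64. Service 570; fixed 332; total 902.
{D}: service 662 + fixed 257 = 919
{B, C}: service 673 + fixed 356 = 1029
{A, B, C, D}: service 417 + fixed 884 = 1301
No other subset beats 902.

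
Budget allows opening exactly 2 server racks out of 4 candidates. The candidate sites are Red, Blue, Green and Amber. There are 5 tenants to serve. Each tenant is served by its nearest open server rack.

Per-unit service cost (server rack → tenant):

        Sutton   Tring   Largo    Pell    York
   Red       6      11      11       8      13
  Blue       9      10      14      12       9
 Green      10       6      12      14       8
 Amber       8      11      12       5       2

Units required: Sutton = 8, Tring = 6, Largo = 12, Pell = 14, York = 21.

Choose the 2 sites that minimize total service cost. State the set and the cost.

Choose Green and Amber; total service cost 356.

With exactly 2 open, each tenant uses its cheapest among the chosen.
{Green, Amber}: Sutton→Amber 8·8=64, Tring→Green 6·6=36, Largo→Green 12·12=144, Pell→Amber 5·14=70, York→Amber 2·21=42. Service cost 356.
{Red, Amber}: service cost 358
{Blue, Amber}: service cost 380
Among all 6 size-2 choices, {Green, Amber} is lowest.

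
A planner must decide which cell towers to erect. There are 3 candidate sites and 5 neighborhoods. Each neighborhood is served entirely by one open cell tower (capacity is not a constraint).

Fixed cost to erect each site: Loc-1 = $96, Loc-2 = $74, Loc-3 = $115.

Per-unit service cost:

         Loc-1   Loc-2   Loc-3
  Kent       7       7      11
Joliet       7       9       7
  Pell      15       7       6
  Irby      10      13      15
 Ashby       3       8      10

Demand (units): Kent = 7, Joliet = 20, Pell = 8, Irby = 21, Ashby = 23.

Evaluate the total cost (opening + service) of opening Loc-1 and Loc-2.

Each neighborhood is assigned to its cheapest site among the open ones.
{Loc-1, Loc-2}: Kent→Loc-1 7·7=49, Joliet→Loc-1 7·20=140, Pell→Loc-2 7·8=56, Irby→Loc-1 10·21=210, Ashby→Loc-1 3·23=69. Service 524; fixed 170; total 694.

Total cost: 694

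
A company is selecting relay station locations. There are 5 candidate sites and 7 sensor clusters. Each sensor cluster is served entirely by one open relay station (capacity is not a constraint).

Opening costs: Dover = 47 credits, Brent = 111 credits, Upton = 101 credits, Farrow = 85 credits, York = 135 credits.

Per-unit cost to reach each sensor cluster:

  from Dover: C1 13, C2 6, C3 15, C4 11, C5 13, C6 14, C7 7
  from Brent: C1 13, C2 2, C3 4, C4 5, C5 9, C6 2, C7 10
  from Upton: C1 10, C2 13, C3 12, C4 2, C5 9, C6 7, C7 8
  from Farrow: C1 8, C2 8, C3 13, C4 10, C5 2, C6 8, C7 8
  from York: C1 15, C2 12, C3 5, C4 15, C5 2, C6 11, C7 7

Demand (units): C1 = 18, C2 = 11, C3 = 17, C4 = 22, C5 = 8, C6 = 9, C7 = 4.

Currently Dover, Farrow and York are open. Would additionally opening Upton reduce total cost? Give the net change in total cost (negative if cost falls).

Current service cost with {Dover, Farrow, York}: 631.
Adding Upton: each sensor cluster re-picks its cheapest; new service cost 446, saving 185.
Extra fixed cost: 101. Net change = 101 − 185 = -84.
(Totals: 898 → 814.)

Yes — net change −84 (cost falls by 84).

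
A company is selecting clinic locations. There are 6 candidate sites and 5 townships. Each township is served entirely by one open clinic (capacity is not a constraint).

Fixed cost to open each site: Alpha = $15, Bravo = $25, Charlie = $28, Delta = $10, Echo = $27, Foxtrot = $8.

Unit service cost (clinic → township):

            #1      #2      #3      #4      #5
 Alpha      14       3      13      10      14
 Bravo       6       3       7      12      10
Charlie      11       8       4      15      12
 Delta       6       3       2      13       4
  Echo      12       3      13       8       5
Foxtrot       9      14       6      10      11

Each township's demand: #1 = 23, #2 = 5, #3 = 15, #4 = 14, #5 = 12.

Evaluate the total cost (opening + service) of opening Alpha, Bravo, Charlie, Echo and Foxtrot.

Total cost: 488

Each township is assigned to its cheapest site among the open ones.
{Alpha, Bravo, Charlie, Echo, Foxtrot}: #1→Bravo 6·23=138, #2→Alpha 3·5=15, #3→Charlie 4·15=60, #4→Echo 8·14=112, #5→Echo 5·12=60. Service 385; fixed 103; total 488.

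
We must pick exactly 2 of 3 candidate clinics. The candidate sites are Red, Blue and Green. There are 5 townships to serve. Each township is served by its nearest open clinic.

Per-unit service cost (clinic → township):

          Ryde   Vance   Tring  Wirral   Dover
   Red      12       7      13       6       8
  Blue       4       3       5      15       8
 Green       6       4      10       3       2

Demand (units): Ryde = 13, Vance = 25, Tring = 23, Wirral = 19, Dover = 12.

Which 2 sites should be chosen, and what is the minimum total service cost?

With exactly 2 open, each township uses its cheapest among the chosen.
{Blue, Green}: Ryde→Blue 4·13=52, Vance→Blue 3·25=75, Tring→Blue 5·23=115, Wirral→Green 3·19=57, Dover→Green 2·12=24. Service cost 323.
{Red, Blue}: service cost 452
{Red, Green}: service cost 489
Among all 3 size-2 choices, {Blue, Green} is lowest.

Choose Blue and Green; total service cost 323.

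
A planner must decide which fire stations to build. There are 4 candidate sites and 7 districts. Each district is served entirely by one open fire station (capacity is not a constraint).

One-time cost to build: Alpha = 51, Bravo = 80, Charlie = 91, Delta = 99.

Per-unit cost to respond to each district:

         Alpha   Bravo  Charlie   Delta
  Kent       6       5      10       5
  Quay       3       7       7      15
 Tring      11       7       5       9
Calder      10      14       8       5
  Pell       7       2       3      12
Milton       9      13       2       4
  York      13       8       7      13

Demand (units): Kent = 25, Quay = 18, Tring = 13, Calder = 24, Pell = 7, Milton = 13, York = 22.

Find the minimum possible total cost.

Minimum total cost: 804

For any fixed open set, each district goes to its cheapest open site; total = fixed + service.
{Alpha, Charlie}: Kent→Alpha 6·25=150, Quay→Alpha 3·18=54, Tring→Charlie 5·13=65, Calder→Charlie 8·24=192, Pell→Charlie 3·7=21, Milton→Charlie 2·13=26, York→Charlie 7·22=154. Service 662; fixed 142; total 804.
{Alpha, Charlie, Delta}: Kent→Delta 5·25=125, Quay→Alpha 3·18=54, Tring→Charlie 5·13=65, Calder→Delta 5·24=120, Pell→Charlie 3·7=21, Milton→Charlie 2·13=26, York→Charlie 7·22=154. Service 565; fixed 241; total 806.
{Charlie, Delta}: Kent→Delta 5·25=125, Quay→Charlie 7·18=126, Tring→Charlie 5·13=65, Calder→Delta 5·24=120, Pell→Charlie 3·7=21, Milton→Charlie 2·13=26, York→Charlie 7·22=154. Service 637; fixed 190; total 827.
{Alpha, Bravo, Charlie, Delta}: service 558 + fixed 321 = 879
No other subset beats 804.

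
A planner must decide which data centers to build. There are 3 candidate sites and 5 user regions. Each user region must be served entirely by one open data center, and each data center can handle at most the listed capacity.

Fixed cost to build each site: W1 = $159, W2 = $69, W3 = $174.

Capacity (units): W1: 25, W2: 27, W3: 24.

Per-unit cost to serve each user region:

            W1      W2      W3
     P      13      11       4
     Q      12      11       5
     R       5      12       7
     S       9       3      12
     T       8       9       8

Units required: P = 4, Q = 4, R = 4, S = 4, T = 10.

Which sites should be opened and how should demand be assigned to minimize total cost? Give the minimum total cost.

Minimum total cost: 307

Open {W2}: P→W2 11·4=44, Q→W2 11·4=44, R→W2 12·4=48, S→W2 3·4=12, T→W2 9·10=90.
Loads: W2 carries 26/27. Service 238; fixed 69; total 307.
Next best feasible plan costs 399.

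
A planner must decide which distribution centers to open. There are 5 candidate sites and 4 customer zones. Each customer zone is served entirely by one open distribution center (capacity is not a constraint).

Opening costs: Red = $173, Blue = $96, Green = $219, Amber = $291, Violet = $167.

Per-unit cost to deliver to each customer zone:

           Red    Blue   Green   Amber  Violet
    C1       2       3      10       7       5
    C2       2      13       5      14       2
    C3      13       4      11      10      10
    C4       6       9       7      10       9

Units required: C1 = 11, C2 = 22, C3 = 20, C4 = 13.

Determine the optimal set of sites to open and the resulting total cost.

For any fixed open set, each customer zone goes to its cheapest open site; total = fixed + service.
{Red, Blue}: C1→Red 2·11=22, C2→Red 2·22=44, C3→Blue 4·20=80, C4→Red 6·13=78. Service 224; fixed 269; total 493.
{Blue, Violet}: service 274 + fixed 263 = 537
{Red}: C1→Red 2·11=22, C2→Red 2·22=44, C3→Red 13·20=260, C4→Red 6·13=78. Service 404; fixed 173; total 577.
{Red, Blue, Green, Amber, Violet}: service 224 + fixed 946 = 1170
No other subset beats 493.

Open Red and Blue; minimum total cost 493.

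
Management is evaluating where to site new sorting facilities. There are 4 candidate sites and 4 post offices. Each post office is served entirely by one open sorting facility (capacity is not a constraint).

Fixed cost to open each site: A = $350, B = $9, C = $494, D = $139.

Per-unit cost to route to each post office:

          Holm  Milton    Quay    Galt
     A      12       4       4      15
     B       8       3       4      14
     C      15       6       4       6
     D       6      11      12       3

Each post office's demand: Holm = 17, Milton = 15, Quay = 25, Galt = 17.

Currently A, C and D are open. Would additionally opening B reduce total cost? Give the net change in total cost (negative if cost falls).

Yes — net change −6 (cost falls by 6).

Current service cost with {A, C, D}: 313.
Adding B: each post office re-picks its cheapest; new service cost 298, saving 15.
Extra fixed cost: 9. Net change = 9 − 15 = -6.
(Totals: 1296 → 1290.)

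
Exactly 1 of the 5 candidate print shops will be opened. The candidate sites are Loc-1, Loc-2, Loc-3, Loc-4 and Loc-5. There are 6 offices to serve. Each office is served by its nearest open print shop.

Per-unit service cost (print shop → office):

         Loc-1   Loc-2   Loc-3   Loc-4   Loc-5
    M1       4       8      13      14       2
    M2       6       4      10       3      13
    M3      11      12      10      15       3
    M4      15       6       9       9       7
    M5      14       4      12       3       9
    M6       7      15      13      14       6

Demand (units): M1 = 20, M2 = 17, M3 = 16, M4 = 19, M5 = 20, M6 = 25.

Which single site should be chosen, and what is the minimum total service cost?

With exactly 1 open, each office uses its cheapest among the chosen.
{Loc-5}: M1→Loc-5 2·20=40, M2→Loc-5 13·17=221, M3→Loc-5 3·16=48, M4→Loc-5 7·19=133, M5→Loc-5 9·20=180, M6→Loc-5 6·25=150. Service cost 772.
{Loc-2}: service cost 989
{Loc-1}: service cost 1098
Among all 5 size-1 choices, {Loc-5} is lowest.

Choose Loc-5 only; total service cost 772.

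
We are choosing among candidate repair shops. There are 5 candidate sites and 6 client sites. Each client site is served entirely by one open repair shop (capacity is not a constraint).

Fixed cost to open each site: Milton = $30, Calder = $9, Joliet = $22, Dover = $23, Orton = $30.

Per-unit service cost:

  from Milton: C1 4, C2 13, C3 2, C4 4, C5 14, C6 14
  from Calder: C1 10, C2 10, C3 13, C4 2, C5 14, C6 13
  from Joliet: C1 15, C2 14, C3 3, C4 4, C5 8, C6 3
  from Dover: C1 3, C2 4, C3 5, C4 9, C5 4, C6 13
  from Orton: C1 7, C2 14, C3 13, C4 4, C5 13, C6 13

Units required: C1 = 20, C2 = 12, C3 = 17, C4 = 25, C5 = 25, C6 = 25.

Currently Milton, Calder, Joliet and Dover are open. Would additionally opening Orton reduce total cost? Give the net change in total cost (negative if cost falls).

Current service cost with {Milton, Calder, Joliet, Dover}: 367.
Adding Orton: each client site re-picks its cheapest; new service cost 367, saving 0.
Extra fixed cost: 30. Net change = 30 − 0 = 30.
(Totals: 451 → 481.)

No — net change +30 (cost rises by 30).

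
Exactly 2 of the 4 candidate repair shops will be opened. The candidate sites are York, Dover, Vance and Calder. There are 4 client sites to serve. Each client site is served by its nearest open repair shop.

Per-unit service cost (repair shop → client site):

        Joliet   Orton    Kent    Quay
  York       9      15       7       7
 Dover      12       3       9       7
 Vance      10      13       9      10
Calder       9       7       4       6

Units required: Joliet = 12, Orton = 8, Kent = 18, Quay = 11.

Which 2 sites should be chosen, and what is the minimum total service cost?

With exactly 2 open, each client site uses its cheapest among the chosen.
{Dover, Calder}: Joliet→Calder 9·12=108, Orton→Dover 3·8=24, Kent→Calder 4·18=72, Quay→Calder 6·11=66. Service cost 270.
{York, Calder}: service cost 302
{Vance, Calder}: service cost 302
Among all 6 size-2 choices, {Dover, Calder} is lowest.

Choose Dover and Calder; total service cost 270.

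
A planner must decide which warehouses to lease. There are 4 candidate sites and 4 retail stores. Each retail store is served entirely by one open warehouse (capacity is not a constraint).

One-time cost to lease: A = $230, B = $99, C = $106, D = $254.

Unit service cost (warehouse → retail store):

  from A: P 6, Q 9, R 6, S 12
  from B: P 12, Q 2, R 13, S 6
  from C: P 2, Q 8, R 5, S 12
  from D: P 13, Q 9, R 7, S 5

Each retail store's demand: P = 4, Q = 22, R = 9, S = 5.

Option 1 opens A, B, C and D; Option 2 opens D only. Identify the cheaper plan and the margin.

Option 1: {A, B, C, D}: P→C 2·4=8, Q→B 2·22=44, R→C 5·9=45, S→D 5·5=25. Service 122; fixed 689; total 811.
Option 2: {D}: P→D 13·4=52, Q→D 9·22=198, R→D 7·9=63, S→D 5·5=25. Service 338; fixed 254; total 592.
Difference: |811 − 592| = 219.

Option 2 is cheaper by 219.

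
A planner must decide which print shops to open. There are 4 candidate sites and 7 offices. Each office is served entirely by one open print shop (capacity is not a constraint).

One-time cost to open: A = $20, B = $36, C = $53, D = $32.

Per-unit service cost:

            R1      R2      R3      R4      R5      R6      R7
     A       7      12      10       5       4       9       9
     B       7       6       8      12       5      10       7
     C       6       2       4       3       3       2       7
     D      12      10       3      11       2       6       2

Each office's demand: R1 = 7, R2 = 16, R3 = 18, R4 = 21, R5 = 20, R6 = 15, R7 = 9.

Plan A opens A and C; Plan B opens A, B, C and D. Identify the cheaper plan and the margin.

Plan A: {A, C}: R1→C 6·7=42, R2→C 2·16=32, R3→C 4·18=72, R4→C 3·21=63, R5→C 3·20=60, R6→C 2·15=30, R7→C 7·9=63. Service 362; fixed 73; total 435.
Plan B: {A, B, C, D}: R1→C 6·7=42, R2→C 2·16=32, R3→D 3·18=54, R4→C 3·21=63, R5→D 2·20=40, R6→C 2·15=30, R7→D 2·9=18. Service 279; fixed 141; total 420.
Difference: |435 − 420| = 15.

Plan B is cheaper by 15.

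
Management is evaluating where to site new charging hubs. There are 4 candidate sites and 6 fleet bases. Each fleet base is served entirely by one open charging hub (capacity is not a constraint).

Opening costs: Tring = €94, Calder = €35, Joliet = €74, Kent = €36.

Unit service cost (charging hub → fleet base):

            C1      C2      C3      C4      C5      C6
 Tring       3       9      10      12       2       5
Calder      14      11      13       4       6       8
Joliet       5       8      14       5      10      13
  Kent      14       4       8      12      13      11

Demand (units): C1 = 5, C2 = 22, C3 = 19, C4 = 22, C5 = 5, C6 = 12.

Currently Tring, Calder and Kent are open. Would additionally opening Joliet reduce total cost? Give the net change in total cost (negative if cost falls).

Current service cost with {Tring, Calder, Kent}: 413.
Adding Joliet: each fleet base re-picks its cheapest; new service cost 413, saving 0.
Extra fixed cost: 74. Net change = 74 − 0 = 74.
(Totals: 578 → 652.)

No — net change +74 (cost rises by 74).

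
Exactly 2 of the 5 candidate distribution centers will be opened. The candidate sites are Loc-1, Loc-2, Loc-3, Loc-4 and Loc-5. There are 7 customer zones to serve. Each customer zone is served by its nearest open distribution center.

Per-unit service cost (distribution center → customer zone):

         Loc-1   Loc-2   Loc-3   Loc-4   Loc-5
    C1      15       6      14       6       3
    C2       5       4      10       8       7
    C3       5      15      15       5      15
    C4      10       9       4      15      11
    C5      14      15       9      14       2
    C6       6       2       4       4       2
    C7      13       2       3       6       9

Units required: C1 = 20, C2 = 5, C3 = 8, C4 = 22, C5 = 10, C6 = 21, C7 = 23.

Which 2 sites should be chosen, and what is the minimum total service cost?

With exactly 2 open, each customer zone uses its cheapest among the chosen.
{Loc-3, Loc-5}: C1→Loc-5 3·20=60, C2→Loc-5 7·5=35, C3→Loc-3 15·8=120, C4→Loc-3 4·22=88, C5→Loc-5 2·10=20, C6→Loc-5 2·21=42, C7→Loc-3 3·23=69. Service cost 434.
{Loc-2, Loc-5}: service cost 506
{Loc-2, Loc-3}: service cost 526
Among all 10 size-2 choices, {Loc-3, Loc-5} is lowest.

Choose Loc-3 and Loc-5; total service cost 434.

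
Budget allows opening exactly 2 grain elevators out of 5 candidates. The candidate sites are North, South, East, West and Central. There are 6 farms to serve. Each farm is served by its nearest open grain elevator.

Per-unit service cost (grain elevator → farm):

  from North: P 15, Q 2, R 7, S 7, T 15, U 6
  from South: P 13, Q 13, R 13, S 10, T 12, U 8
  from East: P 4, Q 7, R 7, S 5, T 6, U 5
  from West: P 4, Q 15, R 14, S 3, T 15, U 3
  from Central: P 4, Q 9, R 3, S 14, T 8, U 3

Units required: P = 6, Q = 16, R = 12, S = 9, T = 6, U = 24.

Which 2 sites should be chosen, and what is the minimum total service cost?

With exactly 2 open, each farm uses its cheapest among the chosen.
{North, Central}: P→Central 4·6=24, Q→North 2·16=32, R→Central 3·12=36, S→North 7·9=63, T→Central 8·6=48, U→Central 3·24=72. Service cost 275.
{East, Central}: service cost 325
{North, West}: service cost 329
Among all 10 size-2 choices, {North, Central} is lowest.

Choose North and Central; total service cost 275.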